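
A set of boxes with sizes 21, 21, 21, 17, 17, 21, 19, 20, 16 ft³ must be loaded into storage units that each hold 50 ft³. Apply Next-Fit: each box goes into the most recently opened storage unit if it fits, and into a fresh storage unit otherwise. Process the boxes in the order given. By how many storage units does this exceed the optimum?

1

Next-Fit: [21,21] [21,17] [17,21] [19,20] [16] → 5 storage units.
Total size 173 ft³; any packing needs at least ⌈173/50⌉ = 4 storage units.
An optimal packing achieves that bound: [21,21] [21,21] [20,19] [17,17,16] → 4 storage units.
Excess: 5 − 4 = 1.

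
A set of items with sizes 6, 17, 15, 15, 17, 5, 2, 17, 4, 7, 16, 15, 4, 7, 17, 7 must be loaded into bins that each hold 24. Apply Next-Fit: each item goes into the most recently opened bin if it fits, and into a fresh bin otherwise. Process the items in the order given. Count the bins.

9

bin 1: place 6, 18 left
bin 1: place 17, 1 left
bin 2: place 15, 9 left
bin 3: place 15, 9 left
bin 4: place 17, 7 left
bin 4: place 5, 2 left
bin 4: place 2, 0 left
bin 5: place 17, 7 left
bin 5: place 4, 3 left
bin 6: place 7, 17 left
bin 6: place 16, 1 left
bin 7: place 15, 9 left
bin 7: place 4, 5 left
bin 8: place 7, 17 left
bin 8: place 17, 0 left
bin 9: place 7, 17 left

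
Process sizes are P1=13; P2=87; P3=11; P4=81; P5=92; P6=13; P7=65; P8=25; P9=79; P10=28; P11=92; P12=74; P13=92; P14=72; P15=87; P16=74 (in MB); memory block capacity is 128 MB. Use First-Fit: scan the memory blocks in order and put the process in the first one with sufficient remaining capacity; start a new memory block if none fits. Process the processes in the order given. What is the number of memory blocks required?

11

P1 (13 MB) → memory block 1 (remaining 115 MB)
P2 (87 MB) → memory block 1 (remaining 28 MB)
P3 (11 MB) → memory block 1 (remaining 17 MB)
P4 (81 MB) → memory block 2 (remaining 47 MB)
P5 (92 MB) → memory block 3 (remaining 36 MB)
P6 (13 MB) → memory block 1 (remaining 4 MB)
P7 (65 MB) → memory block 4 (remaining 63 MB)
P8 (25 MB) → memory block 2 (remaining 22 MB)
P9 (79 MB) → memory block 5 (remaining 49 MB)
P10 (28 MB) → memory block 3 (remaining 8 MB)
P11 (92 MB) → memory block 6 (remaining 36 MB)
P12 (74 MB) → memory block 7 (remaining 54 MB)
P13 (92 MB) → memory block 8 (remaining 36 MB)
P14 (72 MB) → memory block 9 (remaining 56 MB)
P15 (87 MB) → memory block 10 (remaining 41 MB)
P16 (74 MB) → memory block 11 (remaining 54 MB)
Final memory blocks: [13,87,11,13] [81,25] [92,28] [65] [79] [92] [74] [92] [72] [87] [74].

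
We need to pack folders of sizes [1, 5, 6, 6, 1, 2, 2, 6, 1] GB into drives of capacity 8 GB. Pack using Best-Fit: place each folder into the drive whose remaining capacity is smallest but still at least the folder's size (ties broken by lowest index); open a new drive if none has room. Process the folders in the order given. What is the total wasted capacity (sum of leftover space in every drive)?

2

drive 1: place 1 GB, 7 GB left
drive 1: place 5 GB, 2 GB left
drive 2: place 6 GB, 2 GB left
drive 3: place 6 GB, 2 GB left
drive 1: place 1 GB, 1 GB left
drive 2: place 2 GB, 0 GB left
drive 3: place 2 GB, 0 GB left
drive 4: place 6 GB, 2 GB left
drive 1: place 1 GB, 0 GB left
4 drives × 8 GB = 32 GB; used 30 GB; unused 2 GB.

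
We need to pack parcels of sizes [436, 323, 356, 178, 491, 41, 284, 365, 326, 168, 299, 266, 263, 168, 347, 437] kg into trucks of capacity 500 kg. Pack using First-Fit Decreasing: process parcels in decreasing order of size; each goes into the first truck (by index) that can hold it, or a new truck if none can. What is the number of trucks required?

12

Sorted descending: 491, 437, 436, 365, 356, 347, 326, 323, 299, 284, 266, 263, 178, 168, 168, 41.
Put 491 kg in truck 1; 9 kg remain.
Put 437 kg in truck 2; 63 kg remain.
Put 436 kg in truck 3; 64 kg remain.
Put 365 kg in truck 4; 135 kg remain.
Put 356 kg in truck 5; 144 kg remain.
Put 347 kg in truck 6; 153 kg remain.
Put 326 kg in truck 7; 174 kg remain.
Put 323 kg in truck 8; 177 kg remain.
Put 299 kg in truck 9; 201 kg remain.
Put 284 kg in truck 10; 216 kg remain.
Put 266 kg in truck 11; 234 kg remain.
Put 263 kg in truck 12; 237 kg remain.
Put 178 kg in truck 9; 23 kg remain.
Put 168 kg in truck 7; 6 kg remain.
Put 168 kg in truck 8; 9 kg remain.
Put 41 kg in truck 2; 22 kg remain.
Final trucks: [491] [437,41] [436] [365] [356] [347] [326,168] [323,168] [299,178] [284] [266] [263].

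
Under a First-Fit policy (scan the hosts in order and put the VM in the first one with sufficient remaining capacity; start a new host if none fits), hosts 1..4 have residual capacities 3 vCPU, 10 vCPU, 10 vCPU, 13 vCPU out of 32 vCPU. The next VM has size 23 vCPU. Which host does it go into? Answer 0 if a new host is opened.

0

No host has ≥ 23 vCPU free, so a new host is opened.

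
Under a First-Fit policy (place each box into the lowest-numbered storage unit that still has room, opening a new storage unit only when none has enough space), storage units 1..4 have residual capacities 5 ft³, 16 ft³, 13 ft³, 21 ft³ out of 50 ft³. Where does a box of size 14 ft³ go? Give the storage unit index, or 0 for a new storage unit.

2

Storage units with room: storage unit 2 (16 ft³), storage unit 4 (21 ft³).
The first with room is storage unit 2.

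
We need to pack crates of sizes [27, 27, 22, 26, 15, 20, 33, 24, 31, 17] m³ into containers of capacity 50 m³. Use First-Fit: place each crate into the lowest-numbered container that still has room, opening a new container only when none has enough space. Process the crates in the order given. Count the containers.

container 1: place 27 m³, 23 m³ left
container 2: place 27 m³, 23 m³ left
container 1: place 22 m³, 1 m³ left
container 3: place 26 m³, 24 m³ left
container 2: place 15 m³, 8 m³ left
container 3: place 20 m³, 4 m³ left
container 4: place 33 m³, 17 m³ left
container 5: place 24 m³, 26 m³ left
container 6: place 31 m³, 19 m³ left
container 4: place 17 m³, 0 m³ left
Final containers: [27,22] [27,15] [26,20] [33,17] [24] [31].

6 containers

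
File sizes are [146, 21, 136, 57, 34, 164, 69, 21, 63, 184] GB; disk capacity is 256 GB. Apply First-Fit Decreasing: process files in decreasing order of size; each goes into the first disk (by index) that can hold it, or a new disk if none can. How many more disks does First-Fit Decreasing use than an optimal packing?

First-Fit Decreasing: [184,69] [164,63,21] [146,57,34] [136,21] → 4 disks.
Total size 895 GB; any packing needs at least ⌈895/256⌉ = 4 disks.
So 4 is already optimal.

0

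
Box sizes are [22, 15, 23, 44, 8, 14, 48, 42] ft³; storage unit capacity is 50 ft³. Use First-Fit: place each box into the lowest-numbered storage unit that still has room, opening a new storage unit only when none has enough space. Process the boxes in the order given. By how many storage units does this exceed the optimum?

0

First-Fit: [22,15,8] [23,14] [44] [48] [42] → 5 storage units.
Total size 216 ft³; any packing needs at least ⌈216/50⌉ = 5 storage units.
So 5 is already optimal.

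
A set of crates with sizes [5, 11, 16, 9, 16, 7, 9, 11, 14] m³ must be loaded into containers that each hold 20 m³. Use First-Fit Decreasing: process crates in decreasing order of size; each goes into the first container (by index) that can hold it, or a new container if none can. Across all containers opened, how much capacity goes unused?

22

Sorted descending: 16, 16, 14, 11, 11, 9, 9, 7, 5.
Put 16 m³ in container 1; 4 m³ remain.
Put 16 m³ in container 2; 4 m³ remain.
Put 14 m³ in container 3; 6 m³ remain.
Put 11 m³ in container 4; 9 m³ remain.
Put 11 m³ in container 5; 9 m³ remain.
Put 9 m³ in container 4; 0 m³ remain.
Put 9 m³ in container 5; 0 m³ remain.
Put 7 m³ in container 6; 13 m³ remain.
Put 5 m³ in container 3; 1 m³ remain.
6 containers × 20 m³ = 120 m³; used 98 m³; unused 22 m³.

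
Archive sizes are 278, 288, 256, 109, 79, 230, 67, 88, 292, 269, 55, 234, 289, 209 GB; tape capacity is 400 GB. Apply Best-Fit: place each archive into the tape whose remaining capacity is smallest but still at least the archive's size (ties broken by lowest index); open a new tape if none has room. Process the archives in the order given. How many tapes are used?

278 GB → tape 1 (remaining 122 GB)
288 GB → tape 2 (remaining 112 GB)
256 GB → tape 3 (remaining 144 GB)
109 GB → tape 2 (remaining 3 GB)
79 GB → tape 1 (remaining 43 GB)
230 GB → tape 4 (remaining 170 GB)
67 GB → tape 3 (remaining 77 GB)
88 GB → tape 4 (remaining 82 GB)
292 GB → tape 5 (remaining 108 GB)
269 GB → tape 6 (remaining 131 GB)
55 GB → tape 3 (remaining 22 GB)
234 GB → tape 7 (remaining 166 GB)
289 GB → tape 8 (remaining 111 GB)
209 GB → tape 9 (remaining 191 GB)
Final tapes: [278,79] [288,109] [256,67,55] [230,88] [292] [269] [234] [289] [209].

9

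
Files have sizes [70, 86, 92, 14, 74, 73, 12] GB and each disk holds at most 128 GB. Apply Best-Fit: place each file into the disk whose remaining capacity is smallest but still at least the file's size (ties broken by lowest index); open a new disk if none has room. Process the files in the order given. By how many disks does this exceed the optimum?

0

Best-Fit: [70] [86] [92,14,12] [74] [73] → 5 disks.
5 files exceed 64 GB (half the capacity), and no two of those can share a disk, so at least 5 disks are needed.
So 5 is already optimal.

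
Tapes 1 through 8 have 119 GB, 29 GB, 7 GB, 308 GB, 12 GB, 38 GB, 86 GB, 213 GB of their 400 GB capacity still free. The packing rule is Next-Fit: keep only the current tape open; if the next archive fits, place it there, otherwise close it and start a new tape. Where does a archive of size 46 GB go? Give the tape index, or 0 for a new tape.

Next-Fit only looks at tape 8, which has 213 GB free.
46 GB fits there.

8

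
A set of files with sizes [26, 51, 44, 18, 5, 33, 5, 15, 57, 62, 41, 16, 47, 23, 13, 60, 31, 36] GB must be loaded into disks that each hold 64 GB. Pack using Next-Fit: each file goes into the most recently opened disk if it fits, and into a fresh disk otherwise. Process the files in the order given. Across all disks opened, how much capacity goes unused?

Put 26 GB in disk 1; 38 GB remain.
Put 51 GB in disk 2; 13 GB remain.
Put 44 GB in disk 3; 20 GB remain.
Put 18 GB in disk 3; 2 GB remain.
Put 5 GB in disk 4; 59 GB remain.
Put 33 GB in disk 4; 26 GB remain.
Put 5 GB in disk 4; 21 GB remain.
Put 15 GB in disk 4; 6 GB remain.
Put 57 GB in disk 5; 7 GB remain.
Put 62 GB in disk 6; 2 GB remain.
Put 41 GB in disk 7; 23 GB remain.
Put 16 GB in disk 7; 7 GB remain.
Put 47 GB in disk 8; 17 GB remain.
Put 23 GB in disk 9; 41 GB remain.
Put 13 GB in disk 9; 28 GB remain.
Put 60 GB in disk 10; 4 GB remain.
Put 31 GB in disk 11; 33 GB remain.
Put 36 GB in disk 12; 28 GB remain.
12 disks × 64 GB = 768 GB; used 583 GB; unused 185 GB.

185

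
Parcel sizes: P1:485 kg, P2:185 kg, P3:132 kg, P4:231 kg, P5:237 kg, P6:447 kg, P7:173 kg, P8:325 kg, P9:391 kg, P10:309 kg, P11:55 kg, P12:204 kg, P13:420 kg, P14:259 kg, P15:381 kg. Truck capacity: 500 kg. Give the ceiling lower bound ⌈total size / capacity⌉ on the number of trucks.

9

Total size = 485 + 185 + 132 + 231 + 237 + 447 + 173 + 325 + 391 + 309 + 55 + 204 + 420 + 259 + 381 = 4234 kg.
⌈4234 / 500⌉ = 9.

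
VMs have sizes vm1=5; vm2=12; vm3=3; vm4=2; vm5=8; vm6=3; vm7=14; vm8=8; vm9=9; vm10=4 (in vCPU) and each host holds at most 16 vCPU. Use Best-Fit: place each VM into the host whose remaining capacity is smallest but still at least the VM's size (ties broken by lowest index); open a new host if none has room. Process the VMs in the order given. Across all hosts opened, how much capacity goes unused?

12

Put vm1 (5 vCPU) in host 1; 11 vCPU remain.
Put vm2 (12 vCPU) in host 2; 4 vCPU remain.
Put vm3 (3 vCPU) in host 2; 1 vCPU remain.
Put vm4 (2 vCPU) in host 1; 9 vCPU remain.
Put vm5 (8 vCPU) in host 1; 1 vCPU remain.
Put vm6 (3 vCPU) in host 3; 13 vCPU remain.
Put vm7 (14 vCPU) in host 4; 2 vCPU remain.
Put vm8 (8 vCPU) in host 3; 5 vCPU remain.
Put vm9 (9 vCPU) in host 5; 7 vCPU remain.
Put vm10 (4 vCPU) in host 3; 1 vCPU remain.
5 hosts × 16 vCPU = 80 vCPU; used 68 vCPU; unused 12 vCPU.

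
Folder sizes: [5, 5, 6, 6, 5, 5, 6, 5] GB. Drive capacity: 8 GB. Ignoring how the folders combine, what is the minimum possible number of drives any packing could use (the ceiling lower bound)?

Total size = 5 + 5 + 6 + 6 + 5 + 5 + 6 + 5 = 43 GB.
⌈43 / 8⌉ = 6.

6 drives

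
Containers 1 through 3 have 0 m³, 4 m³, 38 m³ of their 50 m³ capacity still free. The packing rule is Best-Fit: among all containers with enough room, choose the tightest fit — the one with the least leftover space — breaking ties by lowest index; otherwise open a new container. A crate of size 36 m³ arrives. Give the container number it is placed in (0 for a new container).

Containers with room: container 3 (38 m³).
Tightest fit is container 3 with 38 m³ free.

3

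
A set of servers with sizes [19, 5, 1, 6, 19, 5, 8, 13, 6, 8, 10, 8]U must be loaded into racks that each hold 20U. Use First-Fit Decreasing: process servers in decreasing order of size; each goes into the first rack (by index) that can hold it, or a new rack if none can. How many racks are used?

Sorted descending: 19, 19, 13, 10, 8, 8, 8, 6, 6, 5, 5, 1.
rack 1: place 19U, 1U left
rack 2: place 19U, 1U left
rack 3: place 13U, 7U left
rack 4: place 10U, 10U left
rack 4: place 8U, 2U left
rack 5: place 8U, 12U left
rack 5: place 8U, 4U left
rack 3: place 6U, 1U left
rack 6: place 6U, 14U left
rack 6: place 5U, 9U left
rack 6: place 5U, 4U left
rack 1: place 1U, 0U left

6 racks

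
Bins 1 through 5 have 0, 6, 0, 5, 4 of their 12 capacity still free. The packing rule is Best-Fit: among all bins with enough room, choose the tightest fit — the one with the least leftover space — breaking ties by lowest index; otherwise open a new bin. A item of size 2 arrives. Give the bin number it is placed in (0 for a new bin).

Bins with room: bin 2 (6), bin 4 (5), bin 5 (4).
Tightest fit is bin 5 with 4 free.

5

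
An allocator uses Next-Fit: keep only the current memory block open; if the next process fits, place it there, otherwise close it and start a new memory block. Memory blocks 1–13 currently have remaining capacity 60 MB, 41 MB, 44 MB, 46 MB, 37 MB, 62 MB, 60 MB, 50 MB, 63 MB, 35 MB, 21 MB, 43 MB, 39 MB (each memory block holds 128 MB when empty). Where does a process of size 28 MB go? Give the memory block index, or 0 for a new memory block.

13

Next-Fit only looks at memory block 13, which has 39 MB free.
28 MB fits there.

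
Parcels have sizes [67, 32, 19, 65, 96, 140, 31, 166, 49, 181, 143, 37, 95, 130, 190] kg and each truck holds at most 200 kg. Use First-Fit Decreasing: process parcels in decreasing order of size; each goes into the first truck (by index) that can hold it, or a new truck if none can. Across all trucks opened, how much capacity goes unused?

Sorted descending: 190, 181, 166, 143, 140, 130, 96, 95, 67, 65, 49, 37, 32, 31, 19.
truck 1: place 190 kg, 10 kg left
truck 2: place 181 kg, 19 kg left
truck 3: place 166 kg, 34 kg left
truck 4: place 143 kg, 57 kg left
truck 5: place 140 kg, 60 kg left
truck 6: place 130 kg, 70 kg left
truck 7: place 96 kg, 104 kg left
truck 7: place 95 kg, 9 kg left
truck 6: place 67 kg, 3 kg left
truck 8: place 65 kg, 135 kg left
truck 4: place 49 kg, 8 kg left
truck 5: place 37 kg, 23 kg left
truck 3: place 32 kg, 2 kg left
truck 8: place 31 kg, 104 kg left
truck 2: place 19 kg, 0 kg left
8 trucks × 200 kg = 1600 kg; used 1441 kg; unused 159 kg.

159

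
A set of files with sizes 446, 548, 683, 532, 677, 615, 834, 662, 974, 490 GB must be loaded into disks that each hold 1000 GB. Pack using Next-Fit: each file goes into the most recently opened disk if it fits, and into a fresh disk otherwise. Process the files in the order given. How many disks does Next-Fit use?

Put 446 GB in disk 1; 554 GB remain.
Put 548 GB in disk 1; 6 GB remain.
Put 683 GB in disk 2; 317 GB remain.
Put 532 GB in disk 3; 468 GB remain.
Put 677 GB in disk 4; 323 GB remain.
Put 615 GB in disk 5; 385 GB remain.
Put 834 GB in disk 6; 166 GB remain.
Put 662 GB in disk 7; 338 GB remain.
Put 974 GB in disk 8; 26 GB remain.
Put 490 GB in disk 9; 510 GB remain.

9 disks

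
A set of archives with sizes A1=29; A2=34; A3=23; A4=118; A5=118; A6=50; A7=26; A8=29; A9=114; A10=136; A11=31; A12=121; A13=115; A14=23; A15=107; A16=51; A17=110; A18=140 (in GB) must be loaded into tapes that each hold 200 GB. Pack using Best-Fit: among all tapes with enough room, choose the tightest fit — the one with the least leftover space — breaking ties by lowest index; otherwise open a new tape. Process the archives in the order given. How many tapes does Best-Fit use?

9

Put A1 (29 GB) in tape 1; 171 GB remain.
Put A2 (34 GB) in tape 1; 137 GB remain.
Put A3 (23 GB) in tape 1; 114 GB remain.
Put A4 (118 GB) in tape 2; 82 GB remain.
Put A5 (118 GB) in tape 3; 82 GB remain.
Put A6 (50 GB) in tape 2; 32 GB remain.
Put A7 (26 GB) in tape 2; 6 GB remain.
Put A8 (29 GB) in tape 3; 53 GB remain.
Put A9 (114 GB) in tape 1; 0 GB remain.
Put A10 (136 GB) in tape 4; 64 GB remain.
Put A11 (31 GB) in tape 3; 22 GB remain.
Put A12 (121 GB) in tape 5; 79 GB remain.
Put A13 (115 GB) in tape 6; 85 GB remain.
Put A14 (23 GB) in tape 4; 41 GB remain.
Put A15 (107 GB) in tape 7; 93 GB remain.
Put A16 (51 GB) in tape 5; 28 GB remain.
Put A17 (110 GB) in tape 8; 90 GB remain.
Put A18 (140 GB) in tape 9; 60 GB remain.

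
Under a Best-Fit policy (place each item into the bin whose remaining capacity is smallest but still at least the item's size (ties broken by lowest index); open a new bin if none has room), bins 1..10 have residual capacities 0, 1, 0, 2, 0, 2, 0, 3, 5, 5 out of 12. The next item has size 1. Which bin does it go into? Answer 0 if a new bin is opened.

Bins with room: bin 2 (1), bin 4 (2), bin 6 (2), bin 8 (3), bin 9 (5), bin 10 (5).
Tightest fit is bin 2 with 1 free.

2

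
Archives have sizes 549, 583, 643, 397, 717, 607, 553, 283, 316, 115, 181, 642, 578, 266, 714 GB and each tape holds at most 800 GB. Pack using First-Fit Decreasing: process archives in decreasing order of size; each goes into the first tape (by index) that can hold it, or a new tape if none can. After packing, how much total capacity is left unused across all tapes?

Sorted descending: 717, 714, 643, 642, 607, 583, 578, 553, 549, 397, 316, 283, 266, 181, 115.
tape 1: place 717 GB, 83 GB left
tape 2: place 714 GB, 86 GB left
tape 3: place 643 GB, 157 GB left
tape 4: place 642 GB, 158 GB left
tape 5: place 607 GB, 193 GB left
tape 6: place 583 GB, 217 GB left
tape 7: place 578 GB, 222 GB left
tape 8: place 553 GB, 247 GB left
tape 9: place 549 GB, 251 GB left
tape 10: place 397 GB, 403 GB left
tape 10: place 316 GB, 87 GB left
tape 11: place 283 GB, 517 GB left
tape 11: place 266 GB, 251 GB left
tape 5: place 181 GB, 12 GB left
tape 3: place 115 GB, 42 GB left
11 tapes × 800 GB = 8800 GB; used 7144 GB; unused 1656 GB.

1656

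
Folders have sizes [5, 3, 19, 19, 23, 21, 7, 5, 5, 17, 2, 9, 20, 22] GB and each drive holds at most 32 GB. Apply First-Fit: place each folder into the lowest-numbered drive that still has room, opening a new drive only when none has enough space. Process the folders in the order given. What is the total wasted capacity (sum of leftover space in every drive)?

drive 1: place 5 GB, 27 GB left
drive 1: place 3 GB, 24 GB left
drive 1: place 19 GB, 5 GB left
drive 2: place 19 GB, 13 GB left
drive 3: place 23 GB, 9 GB left
drive 4: place 21 GB, 11 GB left
drive 2: place 7 GB, 6 GB left
drive 1: place 5 GB, 0 GB left
drive 2: place 5 GB, 1 GB left
drive 5: place 17 GB, 15 GB left
drive 3: place 2 GB, 7 GB left
drive 4: place 9 GB, 2 GB left
drive 6: place 20 GB, 12 GB left
drive 7: place 22 GB, 10 GB left
7 drives × 32 GB = 224 GB; used 177 GB; unused 47 GB.

47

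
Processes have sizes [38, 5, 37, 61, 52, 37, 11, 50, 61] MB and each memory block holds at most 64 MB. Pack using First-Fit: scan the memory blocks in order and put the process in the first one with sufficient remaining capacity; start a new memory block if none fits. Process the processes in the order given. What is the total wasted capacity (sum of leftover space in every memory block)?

38 MB → memory block 1 (remaining 26 MB)
5 MB → memory block 1 (remaining 21 MB)
37 MB → memory block 2 (remaining 27 MB)
61 MB → memory block 3 (remaining 3 MB)
52 MB → memory block 4 (remaining 12 MB)
37 MB → memory block 5 (remaining 27 MB)
11 MB → memory block 1 (remaining 10 MB)
50 MB → memory block 6 (remaining 14 MB)
61 MB → memory block 7 (remaining 3 MB)
7 memory blocks × 64 MB = 448 MB; used 352 MB; unused 96 MB.

96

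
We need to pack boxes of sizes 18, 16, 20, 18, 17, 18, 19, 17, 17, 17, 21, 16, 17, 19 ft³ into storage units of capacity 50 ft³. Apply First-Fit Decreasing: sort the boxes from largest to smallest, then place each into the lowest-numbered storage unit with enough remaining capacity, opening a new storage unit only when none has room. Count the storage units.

6 storage units

Sorted descending: 21, 20, 19, 19, 18, 18, 18, 17, 17, 17, 17, 17, 16, 16.
Put 21 ft³ in storage unit 1; 29 ft³ remain.
Put 20 ft³ in storage unit 1; 9 ft³ remain.
Put 19 ft³ in storage unit 2; 31 ft³ remain.
Put 19 ft³ in storage unit 2; 12 ft³ remain.
Put 18 ft³ in storage unit 3; 32 ft³ remain.
Put 18 ft³ in storage unit 3; 14 ft³ remain.
Put 18 ft³ in storage unit 4; 32 ft³ remain.
Put 17 ft³ in storage unit 4; 15 ft³ remain.
Put 17 ft³ in storage unit 5; 33 ft³ remain.
Put 17 ft³ in storage unit 5; 16 ft³ remain.
Put 17 ft³ in storage unit 6; 33 ft³ remain.
Put 17 ft³ in storage unit 6; 16 ft³ remain.
Put 16 ft³ in storage unit 5; 0 ft³ remain.
Put 16 ft³ in storage unit 6; 0 ft³ remain.
Final storage units: [21,20] [19,19] [18,18] [18,17] [17,17,16] [17,17,16].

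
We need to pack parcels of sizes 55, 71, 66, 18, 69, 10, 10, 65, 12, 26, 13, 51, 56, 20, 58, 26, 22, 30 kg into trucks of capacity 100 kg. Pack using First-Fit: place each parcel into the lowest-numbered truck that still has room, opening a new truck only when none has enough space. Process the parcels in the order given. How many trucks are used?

55 kg → truck 1 (remaining 45 kg)
71 kg → truck 2 (remaining 29 kg)
66 kg → truck 3 (remaining 34 kg)
18 kg → truck 1 (remaining 27 kg)
69 kg → truck 4 (remaining 31 kg)
10 kg → truck 1 (remaining 17 kg)
10 kg → truck 1 (remaining 7 kg)
65 kg → truck 5 (remaining 35 kg)
12 kg → truck 2 (remaining 17 kg)
26 kg → truck 3 (remaining 8 kg)
13 kg → truck 2 (remaining 4 kg)
51 kg → truck 6 (remaining 49 kg)
56 kg → truck 7 (remaining 44 kg)
20 kg → truck 4 (remaining 11 kg)
58 kg → truck 8 (remaining 42 kg)
26 kg → truck 5 (remaining 9 kg)
22 kg → truck 6 (remaining 27 kg)
30 kg → truck 7 (remaining 14 kg)

8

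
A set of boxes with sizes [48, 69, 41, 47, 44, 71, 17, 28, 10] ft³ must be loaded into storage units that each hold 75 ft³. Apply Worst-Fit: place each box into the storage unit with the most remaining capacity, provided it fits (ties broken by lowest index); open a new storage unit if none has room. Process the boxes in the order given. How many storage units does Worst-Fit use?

6

storage unit 1: place 48 ft³, 27 ft³ left
storage unit 2: place 69 ft³, 6 ft³ left
storage unit 3: place 41 ft³, 34 ft³ left
storage unit 4: place 47 ft³, 28 ft³ left
storage unit 5: place 44 ft³, 31 ft³ left
storage unit 6: place 71 ft³, 4 ft³ left
storage unit 3: place 17 ft³, 17 ft³ left
storage unit 5: place 28 ft³, 3 ft³ left
storage unit 4: place 10 ft³, 18 ft³ left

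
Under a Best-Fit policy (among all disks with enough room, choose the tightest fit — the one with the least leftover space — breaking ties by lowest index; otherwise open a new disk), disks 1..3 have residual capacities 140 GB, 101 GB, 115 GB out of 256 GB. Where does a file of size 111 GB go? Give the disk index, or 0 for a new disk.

Disks with room: disk 1 (140 GB), disk 3 (115 GB).
Tightest fit is disk 3 with 115 GB free.

3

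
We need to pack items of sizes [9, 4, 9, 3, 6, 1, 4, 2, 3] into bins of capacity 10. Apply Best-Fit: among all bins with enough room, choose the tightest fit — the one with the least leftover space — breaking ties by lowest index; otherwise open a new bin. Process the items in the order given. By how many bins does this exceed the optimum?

0

Best-Fit: [9,1] [4,3,2] [9] [6,4] [3] → 5 bins.
Total size 41; any packing needs at least ⌈41/10⌉ = 5 bins.
So 5 is already optimal.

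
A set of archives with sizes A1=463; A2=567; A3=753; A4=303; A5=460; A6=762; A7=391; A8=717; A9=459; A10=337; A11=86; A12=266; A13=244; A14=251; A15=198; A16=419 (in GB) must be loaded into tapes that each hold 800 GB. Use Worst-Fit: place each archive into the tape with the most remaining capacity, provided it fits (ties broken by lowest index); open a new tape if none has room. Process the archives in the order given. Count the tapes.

Put A1 (463 GB) in tape 1; 337 GB remain.
Put A2 (567 GB) in tape 2; 233 GB remain.
Put A3 (753 GB) in tape 3; 47 GB remain.
Put A4 (303 GB) in tape 1; 34 GB remain.
Put A5 (460 GB) in tape 4; 340 GB remain.
Put A6 (762 GB) in tape 5; 38 GB remain.
Put A7 (391 GB) in tape 6; 409 GB remain.
Put A8 (717 GB) in tape 7; 83 GB remain.
Put A9 (459 GB) in tape 8; 341 GB remain.
Put A10 (337 GB) in tape 6; 72 GB remain.
Put A11 (86 GB) in tape 8; 255 GB remain.
Put A12 (266 GB) in tape 4; 74 GB remain.
Put A13 (244 GB) in tape 8; 11 GB remain.
Put A14 (251 GB) in tape 9; 549 GB remain.
Put A15 (198 GB) in tape 9; 351 GB remain.
Put A16 (419 GB) in tape 10; 381 GB remain.

10 tapes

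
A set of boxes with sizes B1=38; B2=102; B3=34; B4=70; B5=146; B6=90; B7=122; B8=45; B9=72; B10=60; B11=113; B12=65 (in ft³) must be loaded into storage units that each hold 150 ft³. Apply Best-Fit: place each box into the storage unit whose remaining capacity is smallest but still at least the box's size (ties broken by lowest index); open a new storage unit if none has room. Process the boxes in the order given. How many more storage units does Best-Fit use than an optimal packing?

0

Best-Fit: [38,102] [34,70,45] [146] [90,60] [122] [72,65] [113] → 7 storage units.
Total size 957 ft³; any packing needs at least ⌈957/150⌉ = 7 storage units.
So 7 is already optimal.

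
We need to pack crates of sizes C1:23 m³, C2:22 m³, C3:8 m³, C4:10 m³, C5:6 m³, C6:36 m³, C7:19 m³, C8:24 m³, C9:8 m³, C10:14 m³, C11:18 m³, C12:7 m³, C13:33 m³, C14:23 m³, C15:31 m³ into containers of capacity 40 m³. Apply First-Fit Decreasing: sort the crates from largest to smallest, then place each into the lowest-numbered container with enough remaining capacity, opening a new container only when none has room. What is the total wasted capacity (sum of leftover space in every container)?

38

Sorted descending: 36, 33, 31, 24, 23, 23, 22, 19, 18, 14, 10, 8, 8, 7, 6.
container 1: place 36 m³, 4 m³ left
container 2: place 33 m³, 7 m³ left
container 3: place 31 m³, 9 m³ left
container 4: place 24 m³, 16 m³ left
container 5: place 23 m³, 17 m³ left
container 6: place 23 m³, 17 m³ left
container 7: place 22 m³, 18 m³ left
container 8: place 19 m³, 21 m³ left
container 7: place 18 m³, 0 m³ left
container 4: place 14 m³, 2 m³ left
container 5: place 10 m³, 7 m³ left
container 3: place 8 m³, 1 m³ left
container 6: place 8 m³, 9 m³ left
container 2: place 7 m³, 0 m³ left
container 5: place 6 m³, 1 m³ left
8 containers × 40 m³ = 320 m³; used 282 m³; unused 38 m³.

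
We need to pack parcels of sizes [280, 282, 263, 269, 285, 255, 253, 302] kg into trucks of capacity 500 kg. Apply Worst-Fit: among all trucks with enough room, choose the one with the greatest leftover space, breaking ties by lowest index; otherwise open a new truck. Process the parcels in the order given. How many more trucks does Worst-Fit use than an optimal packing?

Worst-Fit: [280] [282] [263] [269] [285] [255] [253] [302] → 8 trucks.
8 parcels exceed 250 kg (half the capacity), and no two of those can share a truck, so at least 8 trucks are needed.
So 8 is already optimal.

0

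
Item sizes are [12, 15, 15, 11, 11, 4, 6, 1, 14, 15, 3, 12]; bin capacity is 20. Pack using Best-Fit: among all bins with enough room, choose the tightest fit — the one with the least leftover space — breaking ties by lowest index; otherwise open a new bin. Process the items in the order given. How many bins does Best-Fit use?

12 → bin 1 (remaining 8)
15 → bin 2 (remaining 5)
15 → bin 3 (remaining 5)
11 → bin 4 (remaining 9)
11 → bin 5 (remaining 9)
4 → bin 2 (remaining 1)
6 → bin 1 (remaining 2)
1 → bin 2 (remaining 0)
14 → bin 6 (remaining 6)
15 → bin 7 (remaining 5)
3 → bin 3 (remaining 2)
12 → bin 8 (remaining 8)

8 bins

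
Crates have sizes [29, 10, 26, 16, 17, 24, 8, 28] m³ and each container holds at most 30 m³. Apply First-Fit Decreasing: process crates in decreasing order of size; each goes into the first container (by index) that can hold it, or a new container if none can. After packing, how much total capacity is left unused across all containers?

22

Sorted descending: 29, 28, 26, 24, 17, 16, 10, 8.
Put 29 m³ in container 1; 1 m³ remain.
Put 28 m³ in container 2; 2 m³ remain.
Put 26 m³ in container 3; 4 m³ remain.
Put 24 m³ in container 4; 6 m³ remain.
Put 17 m³ in container 5; 13 m³ remain.
Put 16 m³ in container 6; 14 m³ remain.
Put 10 m³ in container 5; 3 m³ remain.
Put 8 m³ in container 6; 6 m³ remain.
6 containers × 30 m³ = 180 m³; used 158 m³; unused 22 m³.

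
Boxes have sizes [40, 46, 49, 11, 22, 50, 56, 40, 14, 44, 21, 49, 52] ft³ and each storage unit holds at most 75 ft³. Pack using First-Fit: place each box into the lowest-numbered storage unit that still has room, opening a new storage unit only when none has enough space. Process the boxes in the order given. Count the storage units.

9

Put 40 ft³ in storage unit 1; 35 ft³ remain.
Put 46 ft³ in storage unit 2; 29 ft³ remain.
Put 49 ft³ in storage unit 3; 26 ft³ remain.
Put 11 ft³ in storage unit 1; 24 ft³ remain.
Put 22 ft³ in storage unit 1; 2 ft³ remain.
Put 50 ft³ in storage unit 4; 25 ft³ remain.
Put 56 ft³ in storage unit 5; 19 ft³ remain.
Put 40 ft³ in storage unit 6; 35 ft³ remain.
Put 14 ft³ in storage unit 2; 15 ft³ remain.
Put 44 ft³ in storage unit 7; 31 ft³ remain.
Put 21 ft³ in storage unit 3; 5 ft³ remain.
Put 49 ft³ in storage unit 8; 26 ft³ remain.
Put 52 ft³ in storage unit 9; 23 ft³ remain.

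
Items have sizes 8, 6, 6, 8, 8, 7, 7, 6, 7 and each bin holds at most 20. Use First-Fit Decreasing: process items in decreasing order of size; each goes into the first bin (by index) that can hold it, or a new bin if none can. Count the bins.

Sorted descending: 8, 8, 8, 7, 7, 7, 6, 6, 6.
Put 8 in bin 1; 12 remain.
Put 8 in bin 1; 4 remain.
Put 8 in bin 2; 12 remain.
Put 7 in bin 2; 5 remain.
Put 7 in bin 3; 13 remain.
Put 7 in bin 3; 6 remain.
Put 6 in bin 3; 0 remain.
Put 6 in bin 4; 14 remain.
Put 6 in bin 4; 8 remain.

4 bins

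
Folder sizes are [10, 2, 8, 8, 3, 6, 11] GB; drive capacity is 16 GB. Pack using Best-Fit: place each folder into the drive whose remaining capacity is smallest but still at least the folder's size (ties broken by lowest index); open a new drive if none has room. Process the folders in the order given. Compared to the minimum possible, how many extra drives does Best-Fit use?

Best-Fit: [10,2,3] [8,8] [6] [11] → 4 drives.
Total size 48 GB; any packing needs at least ⌈48/16⌉ = 3 drives.
An optimal packing achieves that bound: [11,3,2] [10,6] [8,8] → 3 drives.
Excess: 4 − 3 = 1.

1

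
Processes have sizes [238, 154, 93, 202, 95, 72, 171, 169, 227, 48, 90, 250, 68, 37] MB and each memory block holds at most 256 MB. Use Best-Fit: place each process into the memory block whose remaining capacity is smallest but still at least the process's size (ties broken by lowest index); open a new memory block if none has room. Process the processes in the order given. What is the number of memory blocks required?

238 MB → memory block 1 (remaining 18 MB)
154 MB → memory block 2 (remaining 102 MB)
93 MB → memory block 2 (remaining 9 MB)
202 MB → memory block 3 (remaining 54 MB)
95 MB → memory block 4 (remaining 161 MB)
72 MB → memory block 4 (remaining 89 MB)
171 MB → memory block 5 (remaining 85 MB)
169 MB → memory block 6 (remaining 87 MB)
227 MB → memory block 7 (remaining 29 MB)
48 MB → memory block 3 (remaining 6 MB)
90 MB → memory block 8 (remaining 166 MB)
250 MB → memory block 9 (remaining 6 MB)
68 MB → memory block 5 (remaining 17 MB)
37 MB → memory block 6 (remaining 50 MB)
Final memory blocks: [238] [154,93] [202,48] [95,72] [171,68] [169,37] [227] [90] [250].

9 memory blocks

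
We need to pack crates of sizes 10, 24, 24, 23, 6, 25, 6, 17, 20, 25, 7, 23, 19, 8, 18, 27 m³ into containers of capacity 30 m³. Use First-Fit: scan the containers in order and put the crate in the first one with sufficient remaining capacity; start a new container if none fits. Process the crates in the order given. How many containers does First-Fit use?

12

Put 10 m³ in container 1; 20 m³ remain.
Put 24 m³ in container 2; 6 m³ remain.
Put 24 m³ in container 3; 6 m³ remain.
Put 23 m³ in container 4; 7 m³ remain.
Put 6 m³ in container 1; 14 m³ remain.
Put 25 m³ in container 5; 5 m³ remain.
Put 6 m³ in container 1; 8 m³ remain.
Put 17 m³ in container 6; 13 m³ remain.
Put 20 m³ in container 7; 10 m³ remain.
Put 25 m³ in container 8; 5 m³ remain.
Put 7 m³ in container 1; 1 m³ remain.
Put 23 m³ in container 9; 7 m³ remain.
Put 19 m³ in container 10; 11 m³ remain.
Put 8 m³ in container 6; 5 m³ remain.
Put 18 m³ in container 11; 12 m³ remain.
Put 27 m³ in container 12; 3 m³ remain.
Final containers: [10,6,6,7] [24] [24] [23] [25] [17,8] [20] [25] [23] [19] [18] [27].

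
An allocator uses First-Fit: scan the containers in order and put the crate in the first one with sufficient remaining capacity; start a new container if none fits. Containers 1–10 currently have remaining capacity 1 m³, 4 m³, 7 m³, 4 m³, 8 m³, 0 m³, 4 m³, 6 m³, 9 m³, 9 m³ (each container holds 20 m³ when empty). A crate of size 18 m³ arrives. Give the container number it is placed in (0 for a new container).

No container has ≥ 18 m³ free, so a new container is opened.

0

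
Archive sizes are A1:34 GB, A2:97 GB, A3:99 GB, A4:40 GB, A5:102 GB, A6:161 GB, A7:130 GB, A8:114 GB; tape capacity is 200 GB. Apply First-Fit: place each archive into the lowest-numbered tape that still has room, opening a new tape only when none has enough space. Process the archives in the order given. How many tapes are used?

tape 1: place A1 (34 GB), 166 GB left
tape 1: place A2 (97 GB), 69 GB left
tape 2: place A3 (99 GB), 101 GB left
tape 1: place A4 (40 GB), 29 GB left
tape 3: place A5 (102 GB), 98 GB left
tape 4: place A6 (161 GB), 39 GB left
tape 5: place A7 (130 GB), 70 GB left
tape 6: place A8 (114 GB), 86 GB left
Final tapes: [34,97,40] [99] [102] [161] [130] [114].

6 tapes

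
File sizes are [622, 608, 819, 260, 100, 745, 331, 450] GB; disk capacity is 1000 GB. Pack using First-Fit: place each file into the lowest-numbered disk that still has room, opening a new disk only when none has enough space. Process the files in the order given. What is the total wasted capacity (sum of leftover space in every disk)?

1065

622 GB → disk 1 (remaining 378 GB)
608 GB → disk 2 (remaining 392 GB)
819 GB → disk 3 (remaining 181 GB)
260 GB → disk 1 (remaining 118 GB)
100 GB → disk 1 (remaining 18 GB)
745 GB → disk 4 (remaining 255 GB)
331 GB → disk 2 (remaining 61 GB)
450 GB → disk 5 (remaining 550 GB)
5 disks × 1000 GB = 5000 GB; used 3935 GB; unused 1065 GB.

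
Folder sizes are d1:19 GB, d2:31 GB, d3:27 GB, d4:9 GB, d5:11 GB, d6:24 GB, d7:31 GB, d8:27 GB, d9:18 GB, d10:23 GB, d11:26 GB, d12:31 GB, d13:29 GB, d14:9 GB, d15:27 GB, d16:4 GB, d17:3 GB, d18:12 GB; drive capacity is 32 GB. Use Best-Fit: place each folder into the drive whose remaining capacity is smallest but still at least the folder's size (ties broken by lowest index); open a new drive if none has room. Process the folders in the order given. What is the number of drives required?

13 drives

drive 1: place d1 (19 GB), 13 GB left
drive 2: place d2 (31 GB), 1 GB left
drive 3: place d3 (27 GB), 5 GB left
drive 1: place d4 (9 GB), 4 GB left
drive 4: place d5 (11 GB), 21 GB left
drive 5: place d6 (24 GB), 8 GB left
drive 6: place d7 (31 GB), 1 GB left
drive 7: place d8 (27 GB), 5 GB left
drive 4: place d9 (18 GB), 3 GB left
drive 8: place d10 (23 GB), 9 GB left
drive 9: place d11 (26 GB), 6 GB left
drive 10: place d12 (31 GB), 1 GB left
drive 11: place d13 (29 GB), 3 GB left
drive 8: place d14 (9 GB), 0 GB left
drive 12: place d15 (27 GB), 5 GB left
drive 1: place d16 (4 GB), 0 GB left
drive 4: place d17 (3 GB), 0 GB left
drive 13: place d18 (12 GB), 20 GB left
Final drives: [19,9,4] [31] [27] [11,18,3] [24] [31] [27] [23,9] [26] [31] [29] [27] [12].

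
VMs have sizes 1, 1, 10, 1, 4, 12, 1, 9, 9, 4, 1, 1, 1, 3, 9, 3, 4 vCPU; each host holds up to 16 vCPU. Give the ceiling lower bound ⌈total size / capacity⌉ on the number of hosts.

5

Total size = 1 + 1 + 10 + 1 + 4 + 12 + 1 + 9 + 9 + 4 + 1 + 1 + 1 + 3 + 9 + 3 + 4 = 74 vCPU.
⌈74 / 16⌉ = 5.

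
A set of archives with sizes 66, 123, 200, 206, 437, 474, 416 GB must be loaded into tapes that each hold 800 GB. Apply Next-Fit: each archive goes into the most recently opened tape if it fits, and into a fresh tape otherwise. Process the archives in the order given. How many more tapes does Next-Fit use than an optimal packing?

1

Next-Fit: [66,123,200,206] [437] [474] [416] → 4 tapes.
Total size 1922 GB; any packing needs at least ⌈1922/800⌉ = 3 tapes.
An optimal packing achieves that bound: [474,206,66] [437,200,123] [416] → 3 tapes.
Excess: 4 − 3 = 1.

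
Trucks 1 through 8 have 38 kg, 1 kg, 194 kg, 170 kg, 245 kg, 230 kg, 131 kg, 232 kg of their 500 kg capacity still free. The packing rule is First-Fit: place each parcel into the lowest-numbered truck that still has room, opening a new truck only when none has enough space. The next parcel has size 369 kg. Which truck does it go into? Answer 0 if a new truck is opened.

No truck has ≥ 369 kg free, so a new truck is opened.

0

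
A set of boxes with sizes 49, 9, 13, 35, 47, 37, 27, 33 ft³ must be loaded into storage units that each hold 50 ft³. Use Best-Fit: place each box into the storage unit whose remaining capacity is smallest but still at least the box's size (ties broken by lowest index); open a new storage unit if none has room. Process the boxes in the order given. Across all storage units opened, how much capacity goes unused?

49 ft³ → storage unit 1 (remaining 1 ft³)
9 ft³ → storage unit 2 (remaining 41 ft³)
13 ft³ → storage unit 2 (remaining 28 ft³)
35 ft³ → storage unit 3 (remaining 15 ft³)
47 ft³ → storage unit 4 (remaining 3 ft³)
37 ft³ → storage unit 5 (remaining 13 ft³)
27 ft³ → storage unit 2 (remaining 1 ft³)
33 ft³ → storage unit 6 (remaining 17 ft³)
6 storage units × 50 ft³ = 300 ft³; used 250 ft³; unused 50 ft³.

50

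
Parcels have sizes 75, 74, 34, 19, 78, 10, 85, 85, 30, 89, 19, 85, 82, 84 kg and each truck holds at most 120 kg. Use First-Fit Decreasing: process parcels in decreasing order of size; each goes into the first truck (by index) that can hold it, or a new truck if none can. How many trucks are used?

9

Sorted descending: 89, 85, 85, 85, 84, 82, 78, 75, 74, 34, 30, 19, 19, 10.
Put 89 kg in truck 1; 31 kg remain.
Put 85 kg in truck 2; 35 kg remain.
Put 85 kg in truck 3; 35 kg remain.
Put 85 kg in truck 4; 35 kg remain.
Put 84 kg in truck 5; 36 kg remain.
Put 82 kg in truck 6; 38 kg remain.
Put 78 kg in truck 7; 42 kg remain.
Put 75 kg in truck 8; 45 kg remain.
Put 74 kg in truck 9; 46 kg remain.
Put 34 kg in truck 2; 1 kg remain.
Put 30 kg in truck 1; 1 kg remain.
Put 19 kg in truck 3; 16 kg remain.
Put 19 kg in truck 4; 16 kg remain.
Put 10 kg in truck 3; 6 kg remain.
Final trucks: [89,30] [85,34] [85,19,10] [85,19] [84] [82] [78] [75] [74].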